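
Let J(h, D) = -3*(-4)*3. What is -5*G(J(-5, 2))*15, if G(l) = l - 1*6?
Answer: -2250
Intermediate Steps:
J(h, D) = 36 (J(h, D) = 12*3 = 36)
G(l) = -6 + l (G(l) = l - 6 = -6 + l)
-5*G(J(-5, 2))*15 = -5*(-6 + 36)*15 = -5*30*15 = -150*15 = -2250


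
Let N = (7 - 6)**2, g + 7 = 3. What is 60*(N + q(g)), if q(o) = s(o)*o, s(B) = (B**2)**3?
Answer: -982980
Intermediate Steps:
g = -4 (g = -7 + 3 = -4)
s(B) = B**6
N = 1 (N = 1**2 = 1)
q(o) = o**7 (q(o) = o**6*o = o**7)
60*(N + q(g)) = 60*(1 + (-4)**7) = 60*(1 - 16384) = 60*(-16383) = -982980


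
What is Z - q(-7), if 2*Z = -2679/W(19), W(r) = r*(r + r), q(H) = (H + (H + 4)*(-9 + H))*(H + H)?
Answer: 43483/76 ≈ 572.14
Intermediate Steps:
q(H) = 2*H*(H + (-9 + H)*(4 + H)) (q(H) = (H + (4 + H)*(-9 + H))*(2*H) = (H + (-9 + H)*(4 + H))*(2*H) = 2*H*(H + (-9 + H)*(4 + H)))
W(r) = 2*r**2 (W(r) = r*(2*r) = 2*r**2)
Z = -141/76 (Z = (-2679/(2*19**2))/2 = (-2679/(2*361))/2 = (-2679/722)/2 = (-2679*1/722)/2 = (1/2)*(-141/38) = -141/76 ≈ -1.8553)
Z - q(-7) = -141/76 - 2*(-7)*(-36 + (-7)**2 - 4*(-7)) = -141/76 - 2*(-7)*(-36 + 49 + 28) = -141/76 - 2*(-7)*41 = -141/76 - 1*(-574) = -141/76 + 574 = 43483/76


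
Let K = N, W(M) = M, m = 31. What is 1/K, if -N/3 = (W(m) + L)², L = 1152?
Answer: -1/4198467 ≈ -2.3818e-7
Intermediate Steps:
N = -4198467 (N = -3*(31 + 1152)² = -3*1183² = -3*1399489 = -4198467)
K = -4198467
1/K = 1/(-4198467) = -1/4198467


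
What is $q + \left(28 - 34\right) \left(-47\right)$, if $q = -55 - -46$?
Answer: $273$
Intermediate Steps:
$q = -9$ ($q = -55 + 46 = -9$)
$q + \left(28 - 34\right) \left(-47\right) = -9 + \left(28 - 34\right) \left(-47\right) = -9 - -282 = -9 + 282 = 273$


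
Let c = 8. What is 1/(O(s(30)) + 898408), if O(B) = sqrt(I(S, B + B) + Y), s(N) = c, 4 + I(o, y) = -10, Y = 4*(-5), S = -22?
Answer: 449204/403568467249 - I*sqrt(34)/807136934498 ≈ 1.1131e-6 - 7.2242e-12*I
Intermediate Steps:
Y = -20
I(o, y) = -14 (I(o, y) = -4 - 10 = -14)
s(N) = 8
O(B) = I*sqrt(34) (O(B) = sqrt(-14 - 20) = sqrt(-34) = I*sqrt(34))
1/(O(s(30)) + 898408) = 1/(I*sqrt(34) + 898408) = 1/(898408 + I*sqrt(34))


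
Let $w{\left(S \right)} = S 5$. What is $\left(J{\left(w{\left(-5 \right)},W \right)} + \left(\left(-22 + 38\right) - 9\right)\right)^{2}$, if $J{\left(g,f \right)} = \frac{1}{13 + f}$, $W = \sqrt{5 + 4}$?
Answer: $\frac{12769}{256} \approx 49.879$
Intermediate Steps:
$w{\left(S \right)} = 5 S$
$W = 3$ ($W = \sqrt{9} = 3$)
$\left(J{\left(w{\left(-5 \right)},W \right)} + \left(\left(-22 + 38\right) - 9\right)\right)^{2} = \left(\frac{1}{13 + 3} + \left(\left(-22 + 38\right) - 9\right)\right)^{2} = \left(\frac{1}{16} + \left(16 - 9\right)\right)^{2} = \left(\frac{1}{16} + 7\right)^{2} = \left(\frac{113}{16}\right)^{2} = \frac{12769}{256}$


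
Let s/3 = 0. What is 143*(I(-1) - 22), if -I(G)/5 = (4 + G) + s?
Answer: -5291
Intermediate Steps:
s = 0 (s = 3*0 = 0)
I(G) = -20 - 5*G (I(G) = -5*((4 + G) + 0) = -5*(4 + G) = -20 - 5*G)
143*(I(-1) - 22) = 143*((-20 - 5*(-1)) - 22) = 143*((-20 + 5) - 22) = 143*(-15 - 22) = 143*(-37) = -5291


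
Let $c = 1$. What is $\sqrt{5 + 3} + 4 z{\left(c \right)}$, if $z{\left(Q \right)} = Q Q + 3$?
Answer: $16 + 2 \sqrt{2} \approx 18.828$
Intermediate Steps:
$z{\left(Q \right)} = 3 + Q^{2}$ ($z{\left(Q \right)} = Q^{2} + 3 = 3 + Q^{2}$)
$\sqrt{5 + 3} + 4 z{\left(c \right)} = \sqrt{5 + 3} + 4 \left(3 + 1^{2}\right) = \sqrt{8} + 4 \left(3 + 1\right) = 2 \sqrt{2} + 4 \cdot 4 = 2 \sqrt{2} + 16 = 16 + 2 \sqrt{2}$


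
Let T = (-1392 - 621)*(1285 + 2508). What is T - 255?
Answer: -7635564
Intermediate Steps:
T = -7635309 (T = -2013*3793 = -7635309)
T - 255 = -7635309 - 255 = -7635564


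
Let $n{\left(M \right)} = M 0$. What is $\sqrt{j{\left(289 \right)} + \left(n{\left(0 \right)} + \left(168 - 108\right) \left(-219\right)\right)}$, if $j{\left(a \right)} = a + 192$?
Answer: $i \sqrt{12659} \approx 112.51 i$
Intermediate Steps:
$j{\left(a \right)} = 192 + a$
$n{\left(M \right)} = 0$
$\sqrt{j{\left(289 \right)} + \left(n{\left(0 \right)} + \left(168 - 108\right) \left(-219\right)\right)} = \sqrt{\left(192 + 289\right) + \left(0 + \left(168 - 108\right) \left(-219\right)\right)} = \sqrt{481 + \left(0 + 60 \left(-219\right)\right)} = \sqrt{481 + \left(0 - 13140\right)} = \sqrt{481 - 13140} = \sqrt{-12659} = i \sqrt{12659}$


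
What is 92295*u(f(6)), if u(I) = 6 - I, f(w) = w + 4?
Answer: -369180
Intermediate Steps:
f(w) = 4 + w
92295*u(f(6)) = 92295*(6 - (4 + 6)) = 92295*(6 - 1*10) = 92295*(6 - 10) = 92295*(-4) = -369180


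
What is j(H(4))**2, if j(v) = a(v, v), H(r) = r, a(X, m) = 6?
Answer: 36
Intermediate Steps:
j(v) = 6
j(H(4))**2 = 6**2 = 36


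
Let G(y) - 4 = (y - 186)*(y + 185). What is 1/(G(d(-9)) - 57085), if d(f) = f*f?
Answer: -1/85011 ≈ -1.1763e-5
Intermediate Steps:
d(f) = f²
G(y) = 4 + (-186 + y)*(185 + y) (G(y) = 4 + (y - 186)*(y + 185) = 4 + (-186 + y)*(185 + y))
1/(G(d(-9)) - 57085) = 1/((-34406 + ((-9)²)² - 1*(-9)²) - 57085) = 1/((-34406 + 81² - 1*81) - 57085) = 1/((-34406 + 6561 - 81) - 57085) = 1/(-27926 - 57085) = 1/(-85011) = -1/85011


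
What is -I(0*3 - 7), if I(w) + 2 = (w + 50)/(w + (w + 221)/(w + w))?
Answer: 613/156 ≈ 3.9295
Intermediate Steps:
I(w) = -2 + (50 + w)/(w + (221 + w)/(2*w)) (I(w) = -2 + (w + 50)/(w + (w + 221)/(w + w)) = -2 + (50 + w)/(w + (221 + w)/((2*w))) = -2 + (50 + w)/(w + (221 + w)*(1/(2*w))) = -2 + (50 + w)/(w + (221 + w)/(2*w)))
-I(0*3 - 7) = -2*(-221 - (0*3 - 7)² + 49*(0*3 - 7))/(221 + (0*3 - 7) + 2*(0*3 - 7)²) = -2*(-221 - (0 - 7)² + 49*(0 - 7))/(221 + (0 - 7) + 2*(0 - 7)²) = -2*(-221 - 1*(-7)² + 49*(-7))/(221 - 7 + 2*(-7)²) = -2*(-221 - 1*49 - 343)/(221 - 7 + 2*49) = -2*(-221 - 49 - 343)/(221 - 7 + 98) = -2*(-613)/312 = -1*(-613/156) = 613/156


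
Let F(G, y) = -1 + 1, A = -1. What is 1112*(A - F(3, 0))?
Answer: -1112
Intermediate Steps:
F(G, y) = 0
1112*(A - F(3, 0)) = 1112*(-1 - 1*0) = 1112*(-1 + 0) = 1112*(-1) = -1112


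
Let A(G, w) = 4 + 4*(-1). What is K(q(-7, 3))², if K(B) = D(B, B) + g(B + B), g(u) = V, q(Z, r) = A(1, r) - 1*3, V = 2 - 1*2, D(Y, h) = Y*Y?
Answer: 81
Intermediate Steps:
D(Y, h) = Y²
A(G, w) = 0 (A(G, w) = 4 - 4 = 0)
V = 0 (V = 2 - 2 = 0)
q(Z, r) = -3 (q(Z, r) = 0 - 1*3 = 0 - 3 = -3)
g(u) = 0
K(B) = B² (K(B) = B² + 0 = B²)
K(q(-7, 3))² = ((-3)²)² = 9² = 81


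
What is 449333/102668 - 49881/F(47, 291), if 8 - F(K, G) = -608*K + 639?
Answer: 2478476059/956352420 ≈ 2.5916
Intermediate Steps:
F(K, G) = -631 + 608*K (F(K, G) = 8 - (-608*K + 639) = 8 - (639 - 608*K) = 8 + (-639 + 608*K) = -631 + 608*K)
449333/102668 - 49881/F(47, 291) = 449333/102668 - 49881/(-631 + 608*47) = 449333*(1/102668) - 49881/(-631 + 28576) = 449333/102668 - 49881/27945 = 449333/102668 - 49881*1/27945 = 449333/102668 - 16627/9315 = 2478476059/956352420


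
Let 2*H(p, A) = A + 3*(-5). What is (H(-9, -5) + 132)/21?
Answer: 122/21 ≈ 5.8095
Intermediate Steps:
H(p, A) = -15/2 + A/2 (H(p, A) = (A + 3*(-5))/2 = (A - 15)/2 = (-15 + A)/2 = -15/2 + A/2)
(H(-9, -5) + 132)/21 = ((-15/2 + (½)*(-5)) + 132)/21 = ((-15/2 - 5/2) + 132)/21 = (-10 + 132)/21 = (1/21)*122 = 122/21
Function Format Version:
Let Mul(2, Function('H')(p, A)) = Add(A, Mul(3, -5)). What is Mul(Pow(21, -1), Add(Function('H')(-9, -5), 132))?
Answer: Rational(122, 21) ≈ 5.8095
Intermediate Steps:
Function('H')(p, A) = Add(Rational(-15, 2), Mul(Rational(1, 2), A)) (Function('H')(p, A) = Mul(Rational(1, 2), Add(A, Mul(3, -5))) = Mul(Rational(1, 2), Add(A, -15)) = Mul(Rational(1, 2), Add(-15, A)) = Add(Rational(-15, 2), Mul(Rational(1, 2), A)))
Mul(Pow(21, -1), Add(Function('H')(-9, -5), 132)) = Mul(Pow(21, -1), Add(Add(Rational(-15, 2), Mul(Rational(1, 2), -5)), 132)) = Mul(Rational(1, 21), Add(Add(Rational(-15, 2), Rational(-5, 2)), 132)) = Mul(Rational(1, 21), Add(-10, 132)) = Mul(Rational(1, 21), 122) = Rational(122, 21)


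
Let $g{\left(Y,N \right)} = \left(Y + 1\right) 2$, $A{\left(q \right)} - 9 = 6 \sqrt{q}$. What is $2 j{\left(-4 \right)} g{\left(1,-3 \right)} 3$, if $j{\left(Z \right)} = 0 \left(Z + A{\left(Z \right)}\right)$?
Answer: $0$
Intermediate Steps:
$A{\left(q \right)} = 9 + 6 \sqrt{q}$
$g{\left(Y,N \right)} = 2 + 2 Y$ ($g{\left(Y,N \right)} = \left(1 + Y\right) 2 = 2 + 2 Y$)
$j{\left(Z \right)} = 0$ ($j{\left(Z \right)} = 0 \left(Z + \left(9 + 6 \sqrt{Z}\right)\right) = 0 \left(9 + Z + 6 \sqrt{Z}\right) = 0$)
$2 j{\left(-4 \right)} g{\left(1,-3 \right)} 3 = 2 \cdot 0 \left(2 + 2 \cdot 1\right) 3 = 0 \left(2 + 2\right) 3 = 0 \cdot 4 \cdot 3 = 0 \cdot 12 = 0$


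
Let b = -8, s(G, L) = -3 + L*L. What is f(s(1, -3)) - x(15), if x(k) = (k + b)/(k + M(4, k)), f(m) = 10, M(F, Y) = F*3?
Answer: 263/27 ≈ 9.7407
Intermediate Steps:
M(F, Y) = 3*F
s(G, L) = -3 + L²
x(k) = (-8 + k)/(12 + k) (x(k) = (k - 8)/(k + 3*4) = (-8 + k)/(k + 12) = (-8 + k)/(12 + k))
f(s(1, -3)) - x(15) = 10 - (-8 + 15)/(12 + 15) = 10 - 7/27 = 263/27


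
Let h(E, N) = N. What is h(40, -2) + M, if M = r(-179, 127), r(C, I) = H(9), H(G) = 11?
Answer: 9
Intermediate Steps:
r(C, I) = 11
M = 11
h(40, -2) + M = -2 + 11 = 9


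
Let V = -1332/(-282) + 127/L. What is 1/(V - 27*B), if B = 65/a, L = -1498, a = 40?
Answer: -281624/11049905 ≈ -0.025487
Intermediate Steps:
V = 326587/70406 (V = -1332/(-282) + 127/(-1498) = -1332*(-1/282) + 127*(-1/1498) = 222/47 - 127/1498 = 326587/70406 ≈ 4.6386)
B = 13/8 (B = 65/40 = 65*(1/40) = 13/8 ≈ 1.6250)
1/(V - 27*B) = 1/(326587/70406 - 27*13/8) = 1/(326587/70406 - 351/8) = 1/(-11049905/281624) = -281624/11049905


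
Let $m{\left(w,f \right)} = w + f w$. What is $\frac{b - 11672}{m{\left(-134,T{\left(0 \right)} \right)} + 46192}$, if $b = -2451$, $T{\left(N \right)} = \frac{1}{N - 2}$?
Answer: $- \frac{14123}{46125} \approx -0.30619$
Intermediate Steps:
$T{\left(N \right)} = \frac{1}{-2 + N}$
$\frac{b - 11672}{m{\left(-134,T{\left(0 \right)} \right)} + 46192} = \frac{-2451 - 11672}{- 134 \left(1 + \frac{1}{-2 + 0}\right) + 46192} = - \frac{14123}{- 134 \left(1 + \frac{1}{-2}\right) + 46192} = - \frac{14123}{- 134 \left(1 - \frac{1}{2}\right) + 46192} = - \frac{14123}{\left(-134\right) \frac{1}{2} + 46192} = - \frac{14123}{-67 + 46192} = - \frac{14123}{46125}$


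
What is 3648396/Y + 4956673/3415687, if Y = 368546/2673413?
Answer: 16657741620932234467/629418890551 ≈ 2.6465e+7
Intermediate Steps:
Y = 368546/2673413 (Y = 368546*(1/2673413) = 368546/2673413 ≈ 0.13786)
3648396/Y + 4956673/3415687 = 3648396/(368546/2673413) + 4956673/3415687 = 3648396*(2673413/368546) + 4956673*(1/3415687) = 4876834647774/184273 + 4956673/3415687 = 16657741620932234467/629418890551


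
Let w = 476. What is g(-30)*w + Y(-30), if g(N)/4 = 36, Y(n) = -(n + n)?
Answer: 68604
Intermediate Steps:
Y(n) = -2*n
g(N) = 144 (g(N) = 4*36 = 144)
g(-30)*w + Y(-30) = 144*476 - 2*(-30) = 68544 + 60 = 68604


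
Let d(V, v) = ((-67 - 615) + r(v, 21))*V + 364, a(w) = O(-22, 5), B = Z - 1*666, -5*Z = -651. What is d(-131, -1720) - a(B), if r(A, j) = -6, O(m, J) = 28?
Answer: 90464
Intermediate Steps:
Z = 651/5 (Z = -⅕*(-651) = 651/5 ≈ 130.20)
B = -2679/5 (B = 651/5 - 1*666 = 651/5 - 666 = -2679/5 ≈ -535.80)
a(w) = 28
d(V, v) = 364 - 688*V (d(V, v) = ((-67 - 615) - 6)*V + 364 = (-682 - 6)*V + 364 = -688*V + 364 = 364 - 688*V)
d(-131, -1720) - a(B) = (364 - 688*(-131)) - 1*28 = (364 + 90128) - 28 = 90492 - 28 = 90464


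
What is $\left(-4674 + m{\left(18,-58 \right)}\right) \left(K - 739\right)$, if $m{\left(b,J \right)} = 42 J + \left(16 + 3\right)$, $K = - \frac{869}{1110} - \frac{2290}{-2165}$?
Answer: $\frac{2517684134497}{480630} \approx 5.2383 \cdot 10^{6}$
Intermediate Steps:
$K = \frac{132103}{480630}$ ($K = \left(-869\right) \frac{1}{1110} - - \frac{458}{433} = - \frac{869}{1110} + \frac{458}{433} = \frac{132103}{480630} \approx 0.27485$)
$m{\left(b,J \right)} = 19 + 42 J$ ($m{\left(b,J \right)} = 42 J + 19 = 19 + 42 J$)
$\left(-4674 + m{\left(18,-58 \right)}\right) \left(K - 739\right) = \left(-4674 + \left(19 + 42 \left(-58\right)\right)\right) \left(\frac{132103}{480630} - 739\right) = \left(-4674 + \left(19 - 2436\right)\right) \left(- \frac{355053467}{480630}\right) = \left(-4674 - 2417\right) \left(- \frac{355053467}{480630}\right) = \left(-7091\right) \left(- \frac{355053467}{480630}\right) = \frac{2517684134497}{480630}$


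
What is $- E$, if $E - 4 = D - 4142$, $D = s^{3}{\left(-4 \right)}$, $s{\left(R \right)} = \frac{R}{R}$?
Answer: $4137$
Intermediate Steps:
$s{\left(R \right)} = 1$
$D = 1$ ($D = 1^{3} = 1$)
$E = -4137$ ($E = 4 + \left(1 - 4142\right) = 4 - 4141 = -4137$)
$- E = \left(-1\right) \left(-4137\right) = 4137$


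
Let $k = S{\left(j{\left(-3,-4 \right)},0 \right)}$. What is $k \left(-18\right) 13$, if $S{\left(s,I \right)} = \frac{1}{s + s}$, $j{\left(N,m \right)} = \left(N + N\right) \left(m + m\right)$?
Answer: $- \frac{39}{16} \approx -2.4375$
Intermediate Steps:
$j{\left(N,m \right)} = 4 N m$ ($j{\left(N,m \right)} = 2 N 2 m = 4 N m$)
$S{\left(s,I \right)} = \frac{1}{2 s}$
$k = \frac{1}{96}$ ($k = \frac{1}{2 \cdot 4 \left(-3\right) \left(-4\right)} = \frac{1}{2 \cdot 48} = \frac{1}{2} \cdot \frac{1}{48} = \frac{1}{96} \approx 0.010417$)
$k \left(-18\right) 13 = \frac{1}{96} \left(-18\right) 13 = \left(- \frac{3}{16}\right) 13 = - \frac{39}{16}$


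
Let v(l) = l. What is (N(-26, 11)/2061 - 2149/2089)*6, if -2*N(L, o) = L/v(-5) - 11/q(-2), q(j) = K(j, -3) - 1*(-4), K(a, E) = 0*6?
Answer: -177265921/28702860 ≈ -6.1759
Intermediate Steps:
K(a, E) = 0
q(j) = 4 (q(j) = 0 - 1*(-4) = 0 + 4 = 4)
N(L, o) = 11/8 + L/10 (N(L, o) = -(L/(-5) - 11/4)/2 = -(L*(-⅕) - 11*¼)/2 = -(-L/5 - 11/4)/2 = -(-11/4 - L/5)/2 = 11/8 + L/10)
(N(-26, 11)/2061 - 2149/2089)*6 = ((11/8 + (⅒)*(-26))/2061 - 2149/2089)*6 = ((11/8 - 13/5)*(1/2061) - 2149*1/2089)*6 = (-49/40*1/2061 - 2149/2089)*6 = (-49/82440 - 2149/2089)*6 = -177265921/172217160*6 = -177265921/28702860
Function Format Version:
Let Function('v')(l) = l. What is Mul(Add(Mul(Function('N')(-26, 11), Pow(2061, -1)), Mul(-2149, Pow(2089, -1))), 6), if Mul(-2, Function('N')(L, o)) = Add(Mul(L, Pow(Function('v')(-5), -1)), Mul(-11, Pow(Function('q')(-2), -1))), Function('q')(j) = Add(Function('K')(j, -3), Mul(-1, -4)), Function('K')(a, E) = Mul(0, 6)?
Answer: Rational(-177265921, 28702860) ≈ -6.1759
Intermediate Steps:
Function('K')(a, E) = 0
Function('q')(j) = 4 (Function('q')(j) = Add(0, Mul(-1, -4)) = Add(0, 4) = 4)
Function('N')(L, o) = Add(Rational(11, 8), Mul(Rational(1, 10), L)) (Function('N')(L, o) = Mul(Rational(-1, 2), Add(Mul(L, Pow(-5, -1)), Mul(-11, Pow(4, -1)))) = Mul(Rational(-1, 2), Add(Mul(L, Rational(-1, 5)), Mul(-11, Rational(1, 4)))) = Mul(Rational(-1, 2), Add(Mul(Rational(-1, 5), L), Rational(-11, 4))) = Mul(Rational(-1, 2), Add(Rational(-11, 4), Mul(Rational(-1, 5), L))) = Add(Rational(11, 8), Mul(Rational(1, 10), L)))
Mul(Add(Mul(Function('N')(-26, 11), Pow(2061, -1)), Mul(-2149, Pow(2089, -1))), 6) = Mul(Add(Mul(Add(Rational(11, 8), Mul(Rational(1, 10), -26)), Pow(2061, -1)), Mul(-2149, Pow(2089, -1))), 6) = Mul(Add(Mul(Add(Rational(11, 8), Rational(-13, 5)), Rational(1, 2061)), Mul(-2149, Rational(1, 2089))), 6) = Mul(Add(Mul(Rational(-49, 40), Rational(1, 2061)), Rational(-2149, 2089)), 6) = Mul(Add(Rational(-49, 82440), Rational(-2149, 2089)), 6) = Mul(Rational(-177265921, 172217160), 6) = Rational(-177265921, 28702860)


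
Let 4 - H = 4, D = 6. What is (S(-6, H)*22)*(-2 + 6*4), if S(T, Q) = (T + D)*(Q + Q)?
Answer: 0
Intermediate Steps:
H = 0 (H = 4 - 1*4 = 4 - 4 = 0)
S(T, Q) = 2*Q*(6 + T) (S(T, Q) = (T + 6)*(Q + Q) = (6 + T)*(2*Q) = 2*Q*(6 + T))
(S(-6, H)*22)*(-2 + 6*4) = ((2*0*(6 - 6))*22)*(-2 + 6*4) = ((2*0*0)*22)*(-2 + 24) = (0*22)*22 = 0*22 = 0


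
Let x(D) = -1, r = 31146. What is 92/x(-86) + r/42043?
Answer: -3836810/42043 ≈ -91.259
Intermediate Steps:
92/x(-86) + r/42043 = 92/(-1) + 31146/42043 = 92*(-1) + 31146*(1/42043) = -92 + 31146/42043 = -3836810/42043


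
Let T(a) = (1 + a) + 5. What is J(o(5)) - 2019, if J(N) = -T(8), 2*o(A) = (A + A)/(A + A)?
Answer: -2033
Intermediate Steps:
o(A) = ½ (o(A) = ((A + A)/(A + A))/2 = ((2*A)/((2*A)))/2 = ((2*A)*(1/(2*A)))/2 = (½)*1 = ½)
T(a) = 6 + a
J(N) = -14 (J(N) = -(6 + 8) = -1*14 = -14)
J(o(5)) - 2019 = -14 - 2019 = -2033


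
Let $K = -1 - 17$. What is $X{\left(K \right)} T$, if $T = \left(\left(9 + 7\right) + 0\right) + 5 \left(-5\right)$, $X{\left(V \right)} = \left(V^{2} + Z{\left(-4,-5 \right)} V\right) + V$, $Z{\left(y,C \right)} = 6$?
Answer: $-1782$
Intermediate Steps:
$K = -18$ ($K = -1 - 17 = -18$)
$X{\left(V \right)} = V^{2} + 7 V$ ($X{\left(V \right)} = \left(V^{2} + 6 V\right) + V = V^{2} + 7 V$)
$T = -9$ ($T = \left(16 + 0\right) - 25 = 16 - 25 = -9$)
$X{\left(K \right)} T = - 18 \left(7 - 18\right) \left(-9\right) = \left(-18\right) \left(-11\right) \left(-9\right) = 198 \left(-9\right) = -1782$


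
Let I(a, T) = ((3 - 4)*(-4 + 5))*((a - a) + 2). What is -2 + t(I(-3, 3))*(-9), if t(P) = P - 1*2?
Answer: 34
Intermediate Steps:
I(a, T) = -2 (I(a, T) = (-1*1)*(0 + 2) = -1*2 = -2)
t(P) = -2 + P (t(P) = P - 2 = -2 + P)
-2 + t(I(-3, 3))*(-9) = -2 + (-2 - 2)*(-9) = -2 - 4*(-9) = -2 + 36 = 34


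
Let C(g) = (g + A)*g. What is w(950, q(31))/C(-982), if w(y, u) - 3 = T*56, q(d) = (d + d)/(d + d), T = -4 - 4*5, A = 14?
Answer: -1341/950576 ≈ -0.0014107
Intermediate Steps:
T = -24 (T = -4 - 20 = -24)
q(d) = 1 (q(d) = (2*d)/((2*d)) = (2*d)*(1/(2*d)) = 1)
C(g) = g*(14 + g) (C(g) = (g + 14)*g = (14 + g)*g = g*(14 + g))
w(y, u) = -1341 (w(y, u) = 3 - 24*56 = 3 - 1344 = -1341)
w(950, q(31))/C(-982) = -1341*(-1/(982*(14 - 982))) = -1341/((-982*(-968))) = -1341/950576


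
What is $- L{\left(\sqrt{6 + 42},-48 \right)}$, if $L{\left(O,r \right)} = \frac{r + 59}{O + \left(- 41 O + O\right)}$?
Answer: $\frac{11 \sqrt{3}}{468} \approx 0.040711$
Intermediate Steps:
$L{\left(O,r \right)} = - \frac{59 + r}{39 O}$ ($L{\left(O,r \right)} = \frac{59 + r}{O - 40 O} = \frac{59 + r}{\left(-39\right) O} = \left(59 + r\right) \left(- \frac{1}{39 O}\right) = - \frac{59 + r}{39 O}$)
$- L{\left(\sqrt{6 + 42},-48 \right)} = - \frac{-59 - -48}{39 \sqrt{6 + 42}} = - \frac{-59 + 48}{39 \sqrt{48}} = - \frac{-11}{39 \cdot 4 \sqrt{3}} = - \frac{\frac{\sqrt{3}}{12} \left(-11\right)}{39} = - \frac{\left(-11\right) \sqrt{3}}{468} = \frac{11 \sqrt{3}}{468}$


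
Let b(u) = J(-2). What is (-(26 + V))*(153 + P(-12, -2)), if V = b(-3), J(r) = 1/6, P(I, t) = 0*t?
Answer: -8007/2 ≈ -4003.5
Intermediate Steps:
P(I, t) = 0
J(r) = ⅙
b(u) = ⅙
V = ⅙ ≈ 0.16667
(-(26 + V))*(153 + P(-12, -2)) = (-(26 + ⅙))*(153 + 0) = -1*157/6*153 = -157/6*153 = -8007/2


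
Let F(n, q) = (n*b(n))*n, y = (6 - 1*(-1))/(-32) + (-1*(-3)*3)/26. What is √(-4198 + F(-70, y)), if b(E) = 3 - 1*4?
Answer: I*√9098 ≈ 95.383*I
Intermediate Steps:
b(E) = -1 (b(E) = 3 - 4 = -1)
y = 53/416 (y = (6 + 1)*(-1/32) + (3*3)*(1/26) = 7*(-1/32) + 9*(1/26) = -7/32 + 9/26 = 53/416 ≈ 0.12740)
F(n, q) = -n² (F(n, q) = (n*(-1))*n = (-n)*n = -n²)
√(-4198 + F(-70, y)) = √(-4198 - 1*(-70)²) = √(-4198 - 1*4900) = √(-4198 - 4900) = √(-9098) = I*√9098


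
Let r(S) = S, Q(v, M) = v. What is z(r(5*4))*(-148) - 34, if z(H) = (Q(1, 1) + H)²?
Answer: -65302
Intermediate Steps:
z(H) = (1 + H)²
z(r(5*4))*(-148) - 34 = (1 + 5*4)²*(-148) - 34 = (1 + 20)²*(-148) - 34 = 21²*(-148) - 34 = 441*(-148) - 34 = -65268 - 34 = -65302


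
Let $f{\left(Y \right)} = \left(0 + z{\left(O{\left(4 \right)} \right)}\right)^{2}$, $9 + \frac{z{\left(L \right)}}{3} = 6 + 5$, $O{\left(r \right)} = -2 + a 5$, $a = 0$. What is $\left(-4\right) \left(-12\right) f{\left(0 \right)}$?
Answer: $1728$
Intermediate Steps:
$O{\left(r \right)} = -2$ ($O{\left(r \right)} = -2 + 0 \cdot 5 = -2 + 0 = -2$)
$z{\left(L \right)} = 6$ ($z{\left(L \right)} = -27 + 3 \left(6 + 5\right) = -27 + 3 \cdot 11 = -27 + 33 = 6$)
$f{\left(Y \right)} = 36$ ($f{\left(Y \right)} = \left(0 + 6\right)^{2} = 6^{2} = 36$)
$\left(-4\right) \left(-12\right) f{\left(0 \right)} = \left(-4\right) \left(-12\right) 36 = 48 \cdot 36 = 1728$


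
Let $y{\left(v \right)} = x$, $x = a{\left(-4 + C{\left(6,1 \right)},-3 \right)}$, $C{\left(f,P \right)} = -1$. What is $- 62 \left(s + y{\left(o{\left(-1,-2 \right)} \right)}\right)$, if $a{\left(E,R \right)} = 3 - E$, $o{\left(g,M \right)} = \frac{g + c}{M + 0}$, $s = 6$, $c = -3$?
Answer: $-868$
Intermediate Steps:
$o{\left(g,M \right)} = \frac{-3 + g}{M}$ ($o{\left(g,M \right)} = \frac{g - 3}{M + 0} = \frac{-3 + g}{M}$)
$x = 8$ ($x = 3 - \left(-4 - 1\right) = 3 - -5 = 3 + 5 = 8$)
$y{\left(v \right)} = 8$
$- 62 \left(s + y{\left(o{\left(-1,-2 \right)} \right)}\right) = - 62 \left(6 + 8\right) = \left(-62\right) 14 = -868$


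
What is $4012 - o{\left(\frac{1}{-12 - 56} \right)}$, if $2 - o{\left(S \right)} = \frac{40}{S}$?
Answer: $1290$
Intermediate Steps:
$o{\left(S \right)} = 2 - \frac{40}{S}$
$4012 - o{\left(\frac{1}{-12 - 56} \right)} = 4012 - \left(2 - \frac{40}{\frac{1}{-12 - 56}}\right) = 4012 - \left(2 - \frac{40}{\frac{1}{-68}}\right) = 4012 - \left(2 - \frac{40}{- \frac{1}{68}}\right) = 4012 - \left(2 - -2720\right) = 4012 - \left(2 + 2720\right) = 4012 - 2722 = 1290$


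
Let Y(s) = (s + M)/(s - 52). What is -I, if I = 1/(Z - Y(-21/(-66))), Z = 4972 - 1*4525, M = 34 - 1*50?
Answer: -379/169298 ≈ -0.0022387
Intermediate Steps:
M = -16 (M = 34 - 50 = -16)
Y(s) = (-16 + s)/(-52 + s) (Y(s) = (s - 16)/(s - 52) = (-16 + s)/(-52 + s))
Z = 447 (Z = 4972 - 4525 = 447)
I = 379/169298 (I = 1/(447 - (-16 - 21/(-66))/(-52 - 21/(-66))) = 1/(447 - (-16 - 21*(-1/66))/(-52 - 21*(-1/66))) = 1/(447 - (-16 + 7/22)/(-52 + 7/22)) = 1/(447 - (-345)/((-1137/22)*22)) = 1/(447 - (-22)*(-345)/(1137*22)) = 1/(447 - 1*115/379) = 1/(447 - 115/379) = 1/(169298/379) = 379/169298 ≈ 0.0022387)
-I = -1*379/169298 = -379/169298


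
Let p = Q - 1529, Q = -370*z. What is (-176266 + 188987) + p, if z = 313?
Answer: -104618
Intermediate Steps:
Q = -115810 (Q = -370*313 = -115810)
p = -117339 (p = -115810 - 1529 = -117339)
(-176266 + 188987) + p = (-176266 + 188987) - 117339 = 12721 - 117339 = -104618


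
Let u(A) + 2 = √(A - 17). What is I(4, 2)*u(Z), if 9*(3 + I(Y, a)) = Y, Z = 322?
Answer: 46/9 - 23*√305/9 ≈ -39.520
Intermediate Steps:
I(Y, a) = -3 + Y/9
u(A) = -2 + √(-17 + A) (u(A) = -2 + √(A - 17) = -2 + √(-17 + A))
I(4, 2)*u(Z) = (-3 + (⅑)*4)*(-2 + √(-17 + 322)) = (-3 + 4/9)*(-2 + √305) = -23*(-2 + √305)/9 = 46/9 - 23*√305/9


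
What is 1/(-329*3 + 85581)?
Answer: 1/84594 ≈ 1.1821e-5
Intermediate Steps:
1/(-329*3 + 85581) = 1/(-987 + 85581) = 1/84594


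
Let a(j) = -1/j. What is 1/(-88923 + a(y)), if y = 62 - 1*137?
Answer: -75/6669224 ≈ -1.1246e-5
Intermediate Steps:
y = -75 (y = 62 - 137 = -75)
1/(-88923 + a(y)) = 1/(-88923 - 1/(-75)) = 1/(-88923 - 1*(-1/75)) = 1/(-88923 + 1/75) = 1/(-6669224/75) = -75/6669224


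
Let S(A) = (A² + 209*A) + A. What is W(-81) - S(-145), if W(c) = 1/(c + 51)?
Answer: 282749/30 ≈ 9425.0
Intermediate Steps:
S(A) = A² + 210*A
W(c) = 1/(51 + c)
W(-81) - S(-145) = 1/(51 - 81) - (-145)*(210 - 145) = 1/(-30) - (-145)*65 = -1/30 - 1*(-9425) = -1/30 + 9425 = 282749/30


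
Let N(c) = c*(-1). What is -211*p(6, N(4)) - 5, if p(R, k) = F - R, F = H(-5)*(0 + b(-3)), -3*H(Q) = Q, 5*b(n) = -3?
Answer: 1472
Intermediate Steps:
b(n) = -⅗ (b(n) = (⅕)*(-3) = -⅗)
H(Q) = -Q/3
N(c) = -c
F = -1 (F = (-⅓*(-5))*(0 - ⅗) = (5/3)*(-⅗) = -1)
p(R, k) = -1 - R
-211*p(6, N(4)) - 5 = -211*(-1 - 1*6) - 5 = -211*(-1 - 6) - 5 = -211*(-7) - 5 = 1477 - 5 = 1472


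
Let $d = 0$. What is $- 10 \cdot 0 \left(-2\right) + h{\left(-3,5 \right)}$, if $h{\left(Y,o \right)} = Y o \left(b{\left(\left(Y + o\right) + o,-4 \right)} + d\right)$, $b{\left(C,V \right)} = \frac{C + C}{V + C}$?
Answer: $-70$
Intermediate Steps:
$b{\left(C,V \right)} = \frac{2 C}{C + V}$
$h{\left(Y,o \right)} = \frac{2 Y o \left(Y + 2 o\right)}{-4 + Y + 2 o}$ ($h{\left(Y,o \right)} = Y o \left(\frac{2 \left(\left(Y + o\right) + o\right)}{\left(\left(Y + o\right) + o\right) - 4} + 0\right) = Y o \left(\frac{2 \left(Y + 2 o\right)}{\left(Y + 2 o\right) - 4} + 0\right) = Y o \left(\frac{2 \left(Y + 2 o\right)}{-4 + Y + 2 o} + 0\right) = Y o \frac{2 \left(Y + 2 o\right)}{-4 + Y + 2 o} = \frac{2 Y o \left(Y + 2 o\right)}{-4 + Y + 2 o}$)
$- 10 \cdot 0 \left(-2\right) + h{\left(-3,5 \right)} = - 10 \cdot 0 \left(-2\right) + 2 \left(-3\right) 5 \frac{1}{-4 - 3 + 2 \cdot 5} \left(-3 + 2 \cdot 5\right) = \left(-10\right) 0 + 2 \left(-3\right) 5 \frac{1}{-4 - 3 + 10} \left(-3 + 10\right) = 0 + 2 \left(-3\right) 5 \cdot \frac{1}{3} \cdot 7 = 0 - 70 = -70$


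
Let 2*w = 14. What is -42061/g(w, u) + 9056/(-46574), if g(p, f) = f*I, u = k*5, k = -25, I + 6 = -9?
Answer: -987964507/43663125 ≈ -22.627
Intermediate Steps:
I = -15 (I = -6 - 9 = -15)
w = 7 (w = (½)*14 = 7)
u = -125 (u = -25*5 = -125)
g(p, f) = -15*f (g(p, f) = f*(-15) = -15*f)
-42061/g(w, u) + 9056/(-46574) = -42061/((-15*(-125))) + 9056/(-46574) = -42061/1875 + 9056*(-1/46574) = -42061*1/1875 - 4528/23287 = -42061/1875 - 4528/23287 = -987964507/43663125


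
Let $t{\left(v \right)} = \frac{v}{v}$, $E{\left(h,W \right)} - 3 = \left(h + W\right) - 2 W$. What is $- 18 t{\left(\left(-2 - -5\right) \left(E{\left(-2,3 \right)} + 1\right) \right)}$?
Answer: $-18$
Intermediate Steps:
$E{\left(h,W \right)} = 3 + h - W$ ($E{\left(h,W \right)} = 3 - \left(W - h\right) = 3 + h - W$)
$t{\left(v \right)} = 1$
$- 18 t{\left(\left(-2 - -5\right) \left(E{\left(-2,3 \right)} + 1\right) \right)} = \left(-18\right) 1 = -18$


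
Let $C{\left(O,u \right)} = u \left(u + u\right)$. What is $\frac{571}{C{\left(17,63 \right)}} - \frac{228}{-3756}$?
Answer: $\frac{329545}{2484594} \approx 0.13264$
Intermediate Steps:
$C{\left(O,u \right)} = 2 u^{2}$ ($C{\left(O,u \right)} = u 2 u = 2 u^{2}$)
$\frac{571}{C{\left(17,63 \right)}} - \frac{228}{-3756} = \frac{571}{2 \cdot 63^{2}} - \frac{228}{-3756} = \frac{571}{2 \cdot 3969} - - \frac{19}{313} = \frac{571}{7938} + \frac{19}{313} = \frac{329545}{2484594}$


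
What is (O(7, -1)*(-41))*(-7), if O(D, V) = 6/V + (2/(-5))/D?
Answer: -8692/5 ≈ -1738.4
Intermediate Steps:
O(D, V) = 6/V - 2/(5*D) (O(D, V) = 6/V + (2*(-1/5))/D = 6/V - 2/(5*D))
(O(7, -1)*(-41))*(-7) = ((6/(-1) - 2/5/7)*(-41))*(-7) = ((6*(-1) - 2/5*1/7)*(-41))*(-7) = ((-6 - 2/35)*(-41))*(-7) = -212/35*(-41)*(-7) = (8692/35)*(-7) = -8692/5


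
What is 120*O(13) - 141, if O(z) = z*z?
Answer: 20139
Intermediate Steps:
O(z) = z**2
120*O(13) - 141 = 120*13**2 - 141 = 120*169 - 141 = 20280 - 141 = 20139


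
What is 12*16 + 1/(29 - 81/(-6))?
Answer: 16322/85 ≈ 192.02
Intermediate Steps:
12*16 + 1/(29 - 81/(-6)) = 192 + 1/(29 - 81*(-1/6)) = 192 + 1/(29 + 27/2) = 192 + 1/(85/2) = 192 + 1*(2/85) = 192 + 2/85 = 16322/85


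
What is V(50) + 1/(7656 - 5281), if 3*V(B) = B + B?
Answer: 237503/7125 ≈ 33.334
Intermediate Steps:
V(B) = 2*B/3 (V(B) = (B + B)/3 = (2*B)/3 = 2*B/3)
V(50) + 1/(7656 - 5281) = (⅔)*50 + 1/(7656 - 5281) = 100/3 + 1/2375 = 237503/7125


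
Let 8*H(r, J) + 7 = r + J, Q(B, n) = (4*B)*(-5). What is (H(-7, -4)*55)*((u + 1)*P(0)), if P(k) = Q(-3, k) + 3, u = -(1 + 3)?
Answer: 93555/4 ≈ 23389.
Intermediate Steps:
Q(B, n) = -20*B
u = -4 (u = -1*4 = -4)
P(k) = 63 (P(k) = -20*(-3) + 3 = 60 + 3 = 63)
H(r, J) = -7/8 + J/8 + r/8 (H(r, J) = -7/8 + (r + J)/8 = -7/8 + (J + r)/8 = -7/8 + (J/8 + r/8) = -7/8 + J/8 + r/8)
(H(-7, -4)*55)*((u + 1)*P(0)) = ((-7/8 + (1/8)*(-4) + (1/8)*(-7))*55)*((-4 + 1)*63) = ((-7/8 - 1/2 - 7/8)*55)*(-3*63) = -9/4*55*(-189) = -495/4*(-189) = 93555/4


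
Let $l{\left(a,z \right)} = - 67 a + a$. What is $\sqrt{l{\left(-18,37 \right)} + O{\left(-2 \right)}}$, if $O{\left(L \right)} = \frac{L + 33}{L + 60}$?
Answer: $\frac{\sqrt{3998230}}{58} \approx 34.475$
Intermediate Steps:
$O{\left(L \right)} = \frac{33 + L}{60 + L}$
$l{\left(a,z \right)} = - 66 a$
$\sqrt{l{\left(-18,37 \right)} + O{\left(-2 \right)}} = \sqrt{\left(-66\right) \left(-18\right) + \frac{33 - 2}{60 - 2}} = \sqrt{1188 + \frac{1}{58} \cdot 31} = \sqrt{1188 + \frac{31}{58}} = \sqrt{\frac{68935}{58}} = \frac{\sqrt{3998230}}{58}$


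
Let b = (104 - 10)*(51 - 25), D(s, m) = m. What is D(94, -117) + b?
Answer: 2327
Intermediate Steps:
b = 2444 (b = 94*26 = 2444)
D(94, -117) + b = -117 + 2444 = 2327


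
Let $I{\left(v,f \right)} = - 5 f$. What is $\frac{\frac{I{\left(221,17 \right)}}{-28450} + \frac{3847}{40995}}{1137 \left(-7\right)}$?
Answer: $- \frac{4517269}{371305735290} \approx -1.2166 \cdot 10^{-5}$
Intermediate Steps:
$\frac{\frac{I{\left(221,17 \right)}}{-28450} + \frac{3847}{40995}}{1137 \left(-7\right)} = \frac{\frac{\left(-5\right) 17}{-28450} + \frac{3847}{40995}}{1137 \left(-7\right)} = \frac{\left(-85\right) \left(- \frac{1}{28450}\right) + 3847 \cdot \frac{1}{40995}}{-7959} = \left(\frac{17}{5690} + \frac{3847}{40995}\right) \left(- \frac{1}{7959}\right) = \frac{4517269}{46652310} \left(- \frac{1}{7959}\right) = - \frac{4517269}{371305735290}$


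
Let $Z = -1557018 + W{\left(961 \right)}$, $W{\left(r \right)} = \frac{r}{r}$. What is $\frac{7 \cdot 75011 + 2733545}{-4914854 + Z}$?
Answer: $- \frac{3258622}{6471871} \approx -0.50351$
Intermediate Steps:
$W{\left(r \right)} = 1$
$Z = -1557017$ ($Z = -1557018 + 1 = -1557017$)
$\frac{7 \cdot 75011 + 2733545}{-4914854 + Z} = \frac{7 \cdot 75011 + 2733545}{-4914854 - 1557017} = \frac{525077 + 2733545}{-6471871} = 3258622 \left(- \frac{1}{6471871}\right) = - \frac{3258622}{6471871}$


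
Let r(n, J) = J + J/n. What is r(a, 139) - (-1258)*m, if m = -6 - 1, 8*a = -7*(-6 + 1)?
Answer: -302233/35 ≈ -8635.2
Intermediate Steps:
a = 35/8 (a = (-7*(-6 + 1))/8 = (-7*(-5))/8 = (⅛)*35 = 35/8 ≈ 4.3750)
m = -7
r(a, 139) - (-1258)*m = (139 + 139/(35/8)) - (-1258)*(-7) = (139 + 139*(8/35)) - 1*8806 = (139 + 1112/35) - 8806 = 5977/35 - 8806 = -302233/35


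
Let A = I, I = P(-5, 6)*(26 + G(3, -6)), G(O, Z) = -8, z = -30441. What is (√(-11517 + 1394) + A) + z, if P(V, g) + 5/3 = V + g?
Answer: -30453 + I*√10123 ≈ -30453.0 + 100.61*I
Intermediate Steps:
P(V, g) = -5/3 + V + g (P(V, g) = -5/3 + (V + g) = -5/3 + V + g)
I = -12 (I = (-5/3 - 5 + 6)*(26 - 8) = -⅔*18 = -12)
A = -12
(√(-11517 + 1394) + A) + z = (√(-11517 + 1394) - 12) - 30441 = (√(-10123) - 12) - 30441 = (I*√10123 - 12) - 30441 = (-12 + I*√10123) - 30441 = -30453 + I*√10123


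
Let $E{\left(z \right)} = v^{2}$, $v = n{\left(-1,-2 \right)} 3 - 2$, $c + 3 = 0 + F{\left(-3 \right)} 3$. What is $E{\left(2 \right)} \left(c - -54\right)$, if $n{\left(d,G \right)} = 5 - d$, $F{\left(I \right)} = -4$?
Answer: $9984$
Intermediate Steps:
$c = -15$ ($c = -3 + \left(0 - 12\right) = -3 - 12 = -15$)
$v = 16$ ($v = \left(5 - -1\right) 3 - 2 = \left(5 + 1\right) 3 - 2 = 6 \cdot 3 - 2 = 18 - 2 = 16$)
$E{\left(z \right)} = 256$ ($E{\left(z \right)} = 16^{2} = 256$)
$E{\left(2 \right)} \left(c - -54\right) = 256 \left(-15 - -54\right) = 256 \left(-15 + 54\right) = 256 \cdot 39 = 9984$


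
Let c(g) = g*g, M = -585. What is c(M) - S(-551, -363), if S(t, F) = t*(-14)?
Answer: 334511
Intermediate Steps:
c(g) = g²
S(t, F) = -14*t
c(M) - S(-551, -363) = (-585)² - (-14)*(-551) = 342225 - 1*7714 = 342225 - 7714 = 334511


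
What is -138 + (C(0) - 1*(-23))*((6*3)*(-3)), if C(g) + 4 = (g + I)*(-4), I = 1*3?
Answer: -516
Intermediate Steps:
I = 3
C(g) = -16 - 4*g (C(g) = -4 + (g + 3)*(-4) = -4 + (3 + g)*(-4) = -4 + (-12 - 4*g) = -16 - 4*g)
-138 + (C(0) - 1*(-23))*((6*3)*(-3)) = -138 + ((-16 - 4*0) - 1*(-23))*((6*3)*(-3)) = -138 + ((-16 + 0) + 23)*(18*(-3)) = -138 + (-16 + 23)*(-54) = -138 + 7*(-54) = -138 - 378 = -516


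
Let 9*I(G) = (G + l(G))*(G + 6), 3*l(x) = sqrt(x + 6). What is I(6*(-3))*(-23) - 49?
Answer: -601 + 184*I*sqrt(3)/9 ≈ -601.0 + 35.411*I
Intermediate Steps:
l(x) = sqrt(6 + x)/3 (l(x) = sqrt(x + 6)/3 = sqrt(6 + x)/3)
I(G) = (6 + G)*(G + sqrt(6 + G)/3)/9 (I(G) = ((G + sqrt(6 + G)/3)*(G + 6))/9 = ((G + sqrt(6 + G)/3)*(6 + G))/9 = ((6 + G)*(G + sqrt(6 + G)/3))/9 = (6 + G)*(G + sqrt(6 + G)/3)/9)
I(6*(-3))*(-23) - 49 = ((6*(-3))**2/9 + 2*(6*(-3))/3 + 2*sqrt(6 + 6*(-3))/9 + (6*(-3))*sqrt(6 + 6*(-3))/27)*(-23) - 49 = ((1/9)*(-18)**2 + (2/3)*(-18) + 2*sqrt(6 - 18)/9 + (1/27)*(-18)*sqrt(6 - 18))*(-23) - 49 = ((1/9)*324 - 12 + 2*sqrt(-12)/9 + (1/27)*(-18)*sqrt(-12))*(-23) - 49 = (36 - 12 + 2*(2*I*sqrt(3))/9 + (1/27)*(-18)*(2*I*sqrt(3)))*(-23) - 49 = (36 - 12 + 4*I*sqrt(3)/9 - 4*I*sqrt(3)/3)*(-23) - 49 = (24 - 8*I*sqrt(3)/9)*(-23) - 49 = (-552 + 184*I*sqrt(3)/9) - 49 = -601 + 184*I*sqrt(3)/9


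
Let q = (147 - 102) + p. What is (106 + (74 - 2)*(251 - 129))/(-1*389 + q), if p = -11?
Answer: -1778/71 ≈ -25.042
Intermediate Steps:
q = 34 (q = (147 - 102) - 11 = 45 - 11 = 34)
(106 + (74 - 2)*(251 - 129))/(-1*389 + q) = (106 + (74 - 2)*(251 - 129))/(-1*389 + 34) = (106 + 72*122)/(-389 + 34) = (106 + 8784)/(-355) = 8890*(-1/355) = -1778/71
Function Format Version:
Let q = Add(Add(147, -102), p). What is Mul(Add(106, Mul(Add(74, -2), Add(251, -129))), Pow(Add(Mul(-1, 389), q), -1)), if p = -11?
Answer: Rational(-1778, 71) ≈ -25.042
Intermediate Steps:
q = 34 (q = Add(Add(147, -102), -11) = Add(45, -11) = 34)
Mul(Add(106, Mul(Add(74, -2), Add(251, -129))), Pow(Add(Mul(-1, 389), q), -1)) = Mul(Add(106, Mul(Add(74, -2), Add(251, -129))), Pow(Add(Mul(-1, 389), 34), -1)) = Mul(Add(106, Mul(72, 122)), Pow(Add(-389, 34), -1)) = Mul(Add(106, 8784), Pow(-355, -1)) = Mul(8890, Rational(-1, 355)) = Rational(-1778, 71)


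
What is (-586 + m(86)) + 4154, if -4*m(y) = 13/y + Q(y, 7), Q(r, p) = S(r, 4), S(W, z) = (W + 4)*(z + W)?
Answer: 530779/344 ≈ 1543.0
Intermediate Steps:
S(W, z) = (4 + W)*(W + z)
Q(r, p) = 16 + r² + 8*r (Q(r, p) = r² + 4*r + 4*4 + r*4 = r² + 4*r + 16 + 4*r = 16 + r² + 8*r)
m(y) = -4 - 2*y - 13/(4*y) - y²/4 (m(y) = -(13/y + (16 + y² + 8*y))/4 = -(16 + y² + 8*y + 13/y)/4 = -4 - 2*y - 13/(4*y) - y²/4)
(-586 + m(86)) + 4154 = (-586 + (¼)*(-13 - 1*86*(16 + 86² + 8*86))/86) + 4154 = (-586 + (¼)*(1/86)*(-13 - 1*86*(16 + 7396 + 688))) + 4154 = (-586 + (¼)*(1/86)*(-13 - 1*86*8100)) + 4154 = (-586 + (¼)*(1/86)*(-13 - 696600)) + 4154 = (-586 + (¼)*(1/86)*(-696613)) + 4154 = (-586 - 696613/344) + 4154 = -898197/344 + 4154 = 530779/344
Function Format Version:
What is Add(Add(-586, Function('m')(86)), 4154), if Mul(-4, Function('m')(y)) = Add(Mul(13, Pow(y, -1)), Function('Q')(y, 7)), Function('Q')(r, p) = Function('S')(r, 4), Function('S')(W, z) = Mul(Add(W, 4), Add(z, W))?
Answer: Rational(530779, 344) ≈ 1543.0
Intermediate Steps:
Function('S')(W, z) = Mul(Add(4, W), Add(W, z))
Function('Q')(r, p) = Add(16, Pow(r, 2), Mul(8, r)) (Function('Q')(r, p) = Add(Pow(r, 2), Mul(4, r), Mul(4, 4), Mul(r, 4)) = Add(Pow(r, 2), Mul(4, r), 16, Mul(4, r)) = Add(16, Pow(r, 2), Mul(8, r)))
Function('m')(y) = Add(-4, Mul(-2, y), Mul(Rational(-13, 4), Pow(y, -1)), Mul(Rational(-1, 4), Pow(y, 2))) (Function('m')(y) = Mul(Rational(-1, 4), Add(Mul(13, Pow(y, -1)), Add(16, Pow(y, 2), Mul(8, y)))) = Mul(Rational(-1, 4), Add(16, Pow(y, 2), Mul(8, y), Mul(13, Pow(y, -1)))) = Add(-4, Mul(-2, y), Mul(Rational(-13, 4), Pow(y, -1)), Mul(Rational(-1, 4), Pow(y, 2))))
Add(Add(-586, Function('m')(86)), 4154) = Add(Add(-586, Mul(Rational(1, 4), Pow(86, -1), Add(-13, Mul(-1, 86, Add(16, Pow(86, 2), Mul(8, 86)))))), 4154) = Add(Add(-586, Mul(Rational(1, 4), Rational(1, 86), Add(-13, Mul(-1, 86, Add(16, 7396, 688))))), 4154) = Add(Add(-586, Mul(Rational(1, 4), Rational(1, 86), Add(-13, Mul(-1, 86, 8100)))), 4154) = Add(Add(-586, Mul(Rational(1, 4), Rational(1, 86), Add(-13, -696600))), 4154) = Add(Add(-586, Mul(Rational(1, 4), Rational(1, 86), -696613)), 4154) = Add(Add(-586, Rational(-696613, 344)), 4154) = Add(Rational(-898197, 344), 4154) = Rational(530779, 344)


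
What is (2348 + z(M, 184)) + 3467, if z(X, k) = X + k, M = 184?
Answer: 6183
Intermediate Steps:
(2348 + z(M, 184)) + 3467 = (2348 + (184 + 184)) + 3467 = (2348 + 368) + 3467 = 2716 + 3467 = 6183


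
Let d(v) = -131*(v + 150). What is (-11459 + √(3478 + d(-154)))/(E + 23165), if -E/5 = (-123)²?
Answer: 11459/52480 - √4002/52480 ≈ 0.21714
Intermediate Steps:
d(v) = -19650 - 131*v (d(v) = -131*(150 + v) = -19650 - 131*v)
E = -75645 (E = -5*(-123)² = -5*15129 = -75645)
(-11459 + √(3478 + d(-154)))/(E + 23165) = (-11459 + √(3478 + (-19650 - 131*(-154))))/(-75645 + 23165) = (-11459 + √(3478 + (-19650 + 20174)))/(-52480) = (-11459 + √(3478 + 524))*(-1/52480) = (-11459 + √4002)*(-1/52480) = 11459/52480 - √4002/52480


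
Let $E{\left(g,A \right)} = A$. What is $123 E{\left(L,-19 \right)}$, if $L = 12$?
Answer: $-2337$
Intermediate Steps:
$123 E{\left(L,-19 \right)} = 123 \left(-19\right) = -2337$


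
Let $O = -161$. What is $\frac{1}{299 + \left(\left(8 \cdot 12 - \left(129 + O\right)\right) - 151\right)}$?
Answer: $\frac{1}{276} \approx 0.0036232$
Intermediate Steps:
$\frac{1}{299 + \left(\left(8 \cdot 12 - \left(129 + O\right)\right) - 151\right)} = \frac{1}{299 + \left(\left(8 \cdot 12 - -32\right) - 151\right)} = \frac{1}{299 + \left(\left(96 + \left(-129 + 161\right)\right) - 151\right)} = \frac{1}{299 + \left(\left(96 + 32\right) - 151\right)} = \frac{1}{299 + \left(128 - 151\right)} = \frac{1}{299 - 23} = \frac{1}{276}$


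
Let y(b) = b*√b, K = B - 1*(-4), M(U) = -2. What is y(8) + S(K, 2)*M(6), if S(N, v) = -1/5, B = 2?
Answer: ⅖ + 16*√2 ≈ 23.027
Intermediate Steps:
K = 6 (K = 2 - 1*(-4) = 2 + 4 = 6)
S(N, v) = -⅕ (S(N, v) = -1*⅕ = -⅕)
y(b) = b^(3/2)
y(8) + S(K, 2)*M(6) = 8^(3/2) - ⅕*(-2) = 16*√2 + ⅖ = ⅖ + 16*√2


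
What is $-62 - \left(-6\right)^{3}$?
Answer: $154$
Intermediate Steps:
$-62 - \left(-6\right)^{3} = -62 - -216 = -62 + 216 = 154$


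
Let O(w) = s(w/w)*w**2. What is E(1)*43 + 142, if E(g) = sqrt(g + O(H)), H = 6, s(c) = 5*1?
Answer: 142 + 43*sqrt(181) ≈ 720.51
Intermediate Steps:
s(c) = 5
O(w) = 5*w**2
E(g) = sqrt(180 + g) (E(g) = sqrt(g + 5*6**2) = sqrt(g + 5*36) = sqrt(g + 180) = sqrt(180 + g))
E(1)*43 + 142 = sqrt(180 + 1)*43 + 142 = sqrt(181)*43 + 142 = 43*sqrt(181) + 142 = 142 + 43*sqrt(181)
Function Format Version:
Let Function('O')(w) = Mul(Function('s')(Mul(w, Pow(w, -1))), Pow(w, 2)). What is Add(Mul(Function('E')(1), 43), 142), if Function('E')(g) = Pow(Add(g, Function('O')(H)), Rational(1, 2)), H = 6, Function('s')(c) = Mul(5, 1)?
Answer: Add(142, Mul(43, Pow(181, Rational(1, 2)))) ≈ 720.51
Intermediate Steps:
Function('s')(c) = 5
Function('O')(w) = Mul(5, Pow(w, 2))
Function('E')(g) = Pow(Add(180, g), Rational(1, 2)) (Function('E')(g) = Pow(Add(g, Mul(5, Pow(6, 2))), Rational(1, 2)) = Pow(Add(g, Mul(5, 36)), Rational(1, 2)) = Pow(Add(g, 180), Rational(1, 2)) = Pow(Add(180, g), Rational(1, 2)))
Add(Mul(Function('E')(1), 43), 142) = Add(Mul(Pow(Add(180, 1), Rational(1, 2)), 43), 142) = Add(Mul(Pow(181, Rational(1, 2)), 43), 142) = Add(Mul(43, Pow(181, Rational(1, 2))), 142) = Add(142, Mul(43, Pow(181, Rational(1, 2))))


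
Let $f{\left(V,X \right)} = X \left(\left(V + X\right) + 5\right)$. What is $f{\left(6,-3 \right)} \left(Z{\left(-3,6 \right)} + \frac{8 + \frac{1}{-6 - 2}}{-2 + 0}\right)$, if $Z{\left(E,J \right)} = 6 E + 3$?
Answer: $\frac{909}{2} \approx 454.5$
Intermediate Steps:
$f{\left(V,X \right)} = X \left(5 + V + X\right)$
$Z{\left(E,J \right)} = 3 + 6 E$
$f{\left(6,-3 \right)} \left(Z{\left(-3,6 \right)} + \frac{8 + \frac{1}{-6 - 2}}{-2 + 0}\right) = - 3 \left(5 + 6 - 3\right) \left(\left(3 + 6 \left(-3\right)\right) + \frac{8 + \frac{1}{-6 - 2}}{-2 + 0}\right) = \left(-3\right) 8 \left(\left(3 - 18\right) + \frac{8 + \frac{1}{-8}}{-2}\right) = - 24 \left(-15 + \left(8 - \frac{1}{8}\right) \left(- \frac{1}{2}\right)\right) = - 24 \left(-15 + \frac{63}{8} \left(- \frac{1}{2}\right)\right) = - 24 \left(-15 - \frac{63}{16}\right) = \left(-24\right) \left(- \frac{303}{16}\right) = \frac{909}{2}$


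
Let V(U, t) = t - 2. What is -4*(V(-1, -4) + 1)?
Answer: 20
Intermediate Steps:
V(U, t) = -2 + t
-4*(V(-1, -4) + 1) = -4*((-2 - 4) + 1) = -4*(-6 + 1) = -4*(-5) = 20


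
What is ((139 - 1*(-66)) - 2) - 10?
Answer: 193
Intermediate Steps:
((139 - 1*(-66)) - 2) - 10 = ((139 + 66) - 2) - 10 = (205 - 2) - 10 = 203 - 10 = 193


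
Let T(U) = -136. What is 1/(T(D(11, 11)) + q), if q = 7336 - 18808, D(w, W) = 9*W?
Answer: -1/11608 ≈ -8.6147e-5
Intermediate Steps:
q = -11472
1/(T(D(11, 11)) + q) = 1/(-136 - 11472) = 1/(-11608) = -1/11608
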